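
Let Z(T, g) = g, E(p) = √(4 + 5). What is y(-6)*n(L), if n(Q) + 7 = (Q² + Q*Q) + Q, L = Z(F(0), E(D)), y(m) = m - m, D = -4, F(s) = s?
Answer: 0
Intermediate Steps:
y(m) = 0
E(p) = 3 (E(p) = √9 = 3)
L = 3
n(Q) = -7 + Q + 2*Q² (n(Q) = -7 + ((Q² + Q*Q) + Q) = -7 + ((Q² + Q²) + Q) = -7 + (2*Q² + Q) = -7 + (Q + 2*Q²) = -7 + Q + 2*Q²)
y(-6)*n(L) = 0*(-7 + 3 + 2*3²) = 0*(-7 + 3 + 2*9) = 0*(-7 + 3 + 18) = 0*14 = 0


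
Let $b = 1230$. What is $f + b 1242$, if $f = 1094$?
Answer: $1528754$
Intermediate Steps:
$f + b 1242 = 1094 + 1230 \cdot 1242 = 1094 + 1527660 = 1528754$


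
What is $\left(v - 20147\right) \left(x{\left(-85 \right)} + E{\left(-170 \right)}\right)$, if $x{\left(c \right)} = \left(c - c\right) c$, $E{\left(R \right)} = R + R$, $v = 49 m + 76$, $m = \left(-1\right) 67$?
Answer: $7940360$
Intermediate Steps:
$m = -67$
$v = -3207$ ($v = 49 \left(-67\right) + 76 = -3283 + 76 = -3207$)
$E{\left(R \right)} = 2 R$
$x{\left(c \right)} = 0$ ($x{\left(c \right)} = 0 c = 0$)
$\left(v - 20147\right) \left(x{\left(-85 \right)} + E{\left(-170 \right)}\right) = \left(-3207 - 20147\right) \left(0 + 2 \left(-170\right)\right) = - 23354 \left(0 - 340\right) = \left(-23354\right) \left(-340\right) = 7940360$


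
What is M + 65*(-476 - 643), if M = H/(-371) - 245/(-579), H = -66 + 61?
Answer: -15624038825/214809 ≈ -72735.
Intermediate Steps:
H = -5
M = 93790/214809 (M = -5/(-371) - 245/(-579) = -5*(-1/371) - 245*(-1/579) = 5/371 + 245/579 = 93790/214809 ≈ 0.43662)
M + 65*(-476 - 643) = 93790/214809 + 65*(-476 - 643) = 93790/214809 + 65*(-1119) = 93790/214809 - 72735 = -15624038825/214809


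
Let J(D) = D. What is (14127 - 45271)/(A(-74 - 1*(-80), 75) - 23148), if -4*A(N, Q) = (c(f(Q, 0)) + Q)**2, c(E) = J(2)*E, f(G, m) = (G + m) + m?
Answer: 124576/143217 ≈ 0.86984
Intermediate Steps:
f(G, m) = G + 2*m
c(E) = 2*E
A(N, Q) = -9*Q**2/4 (A(N, Q) = -(2*(Q + 2*0) + Q)**2/4 = -(2*(Q + 0) + Q)**2/4 = -(2*Q + Q)**2/4 = -9*Q**2/4)
(14127 - 45271)/(A(-74 - 1*(-80), 75) - 23148) = (14127 - 45271)/(-9/4*75**2 - 23148) = -31144/(-9/4*5625 - 23148) = -31144/(-50625/4 - 23148) = -31144/(-143217/4) = -31144*(-4/143217) = 124576/143217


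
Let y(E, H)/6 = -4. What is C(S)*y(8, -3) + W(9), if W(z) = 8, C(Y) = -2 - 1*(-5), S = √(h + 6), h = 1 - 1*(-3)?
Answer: -64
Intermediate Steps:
h = 4 (h = 1 + 3 = 4)
y(E, H) = -24 (y(E, H) = 6*(-4) = -24)
S = √10 (S = √(4 + 6) = √10 ≈ 3.1623)
C(Y) = 3 (C(Y) = -2 + 5 = 3)
C(S)*y(8, -3) + W(9) = 3*(-24) + 8 = -72 + 8 = -64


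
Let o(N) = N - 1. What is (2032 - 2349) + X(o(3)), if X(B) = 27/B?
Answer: -607/2 ≈ -303.50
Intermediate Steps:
o(N) = -1 + N
(2032 - 2349) + X(o(3)) = (2032 - 2349) + 27/(-1 + 3) = -317 + 27/2 = -607/2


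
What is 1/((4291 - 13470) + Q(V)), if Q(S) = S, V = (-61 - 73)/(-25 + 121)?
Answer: -48/440659 ≈ -0.00010893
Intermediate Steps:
V = -67/48 (V = -134/96 = -134*1/96 = -67/48 ≈ -1.3958)
1/((4291 - 13470) + Q(V)) = 1/((4291 - 13470) - 67/48) = 1/(-9179 - 67/48) = 1/(-440659/48) = -48/440659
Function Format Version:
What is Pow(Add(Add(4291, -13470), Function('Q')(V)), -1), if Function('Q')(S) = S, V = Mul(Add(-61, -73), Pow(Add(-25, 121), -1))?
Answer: Rational(-48, 440659) ≈ -0.00010893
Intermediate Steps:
V = Rational(-67, 48) (V = Mul(-134, Pow(96, -1)) = Mul(-134, Rational(1, 96)) = Rational(-67, 48) ≈ -1.3958)
Pow(Add(Add(4291, -13470), Function('Q')(V)), -1) = Pow(Add(Add(4291, -13470), Rational(-67, 48)), -1) = Pow(Add(-9179, Rational(-67, 48)), -1) = Pow(Rational(-440659, 48), -1) = Rational(-48, 440659)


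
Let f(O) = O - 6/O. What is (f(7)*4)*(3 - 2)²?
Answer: 172/7 ≈ 24.571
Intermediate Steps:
(f(7)*4)*(3 - 2)² = ((7 - 6/7)*4)*(3 - 2)² = ((7 - 6*⅐)*4)*1² = ((7 - 6/7)*4)*1 = ((43/7)*4)*1 = (172/7)*1 = 172/7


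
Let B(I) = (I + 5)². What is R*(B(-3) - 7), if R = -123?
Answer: 369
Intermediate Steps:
B(I) = (5 + I)²
R*(B(-3) - 7) = -123*((5 - 3)² - 7) = -123*(2² - 7) = -123*(4 - 7) = -123*(-3) = 369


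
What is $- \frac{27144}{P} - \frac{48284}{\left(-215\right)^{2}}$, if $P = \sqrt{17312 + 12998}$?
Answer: $- \frac{48284}{46225} - \frac{13572 \sqrt{30310}}{15155} \approx -156.96$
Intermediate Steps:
$P = \sqrt{30310} \approx 174.1$
$- \frac{27144}{P} - \frac{48284}{\left(-215\right)^{2}} = - \frac{27144}{\sqrt{30310}} - \frac{48284}{\left(-215\right)^{2}} = - 27144 \frac{\sqrt{30310}}{30310} - \frac{48284}{46225} = - \frac{13572 \sqrt{30310}}{15155} - \frac{48284}{46225} = - \frac{48284}{46225} - \frac{13572 \sqrt{30310}}{15155}$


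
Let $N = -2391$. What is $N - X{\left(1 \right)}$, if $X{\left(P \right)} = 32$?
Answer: $-2423$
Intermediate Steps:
$N - X{\left(1 \right)} = -2391 - 32 = -2423$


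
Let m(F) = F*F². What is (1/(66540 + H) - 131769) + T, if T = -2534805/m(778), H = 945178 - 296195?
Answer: -44399252371930715087/336947617107896 ≈ -1.3177e+5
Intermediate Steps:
H = 648983
m(F) = F³
T = -2534805/470910952 (T = -2534805/(778³) = -2534805/470910952 ≈ -0.0053828)
(1/(66540 + H) - 131769) + T = (1/(66540 + 648983) - 131769) - 2534805/470910952 = (1/715523 - 131769) - 2534805/470910952 = -94283750186/715523 - 2534805/470910952 = -44399252371930715087/336947617107896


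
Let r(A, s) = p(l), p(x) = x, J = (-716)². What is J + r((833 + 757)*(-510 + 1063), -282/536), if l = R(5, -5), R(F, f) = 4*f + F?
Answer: 512641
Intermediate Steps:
R(F, f) = F + 4*f
J = 512656
l = -15 (l = 5 + 4*(-5) = 5 - 20 = -15)
r(A, s) = -15
J + r((833 + 757)*(-510 + 1063), -282/536) = 512656 - 15 = 512641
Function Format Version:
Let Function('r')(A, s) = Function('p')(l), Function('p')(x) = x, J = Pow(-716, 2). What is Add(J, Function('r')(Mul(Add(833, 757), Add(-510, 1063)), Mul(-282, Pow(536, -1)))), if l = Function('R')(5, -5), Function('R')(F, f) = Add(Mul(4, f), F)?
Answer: 512641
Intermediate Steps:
Function('R')(F, f) = Add(F, Mul(4, f))
J = 512656
l = -15 (l = Add(5, Mul(4, -5)) = Add(5, -20) = -15)
Function('r')(A, s) = -15
Add(J, Function('r')(Mul(Add(833, 757), Add(-510, 1063)), Mul(-282, Pow(536, -1)))) = Add(512656, -15) = 512641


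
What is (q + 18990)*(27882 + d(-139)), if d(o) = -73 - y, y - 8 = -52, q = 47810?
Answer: 1860580400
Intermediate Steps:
y = -44 (y = 8 - 52 = -44)
d(o) = -29 (d(o) = -73 - 1*(-44) = -73 + 44 = -29)
(q + 18990)*(27882 + d(-139)) = (47810 + 18990)*(27882 - 29) = 66800*27853 = 1860580400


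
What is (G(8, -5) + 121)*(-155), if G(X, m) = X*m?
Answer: -12555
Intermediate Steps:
(G(8, -5) + 121)*(-155) = (8*(-5) + 121)*(-155) = (-40 + 121)*(-155) = 81*(-155) = -12555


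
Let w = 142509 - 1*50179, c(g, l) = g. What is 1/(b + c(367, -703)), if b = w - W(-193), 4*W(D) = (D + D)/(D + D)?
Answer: 4/370787 ≈ 1.0788e-5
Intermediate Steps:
W(D) = 1/4 (W(D) = ((D + D)/(D + D))/4 = ((2*D)/((2*D)))/4 = ((2*D)*(1/(2*D)))/4 = (1/4)*1 = 1/4)
w = 92330 (w = 142509 - 50179 = 92330)
b = 369319/4 (b = 92330 - 1*1/4 = 92330 - 1/4 = 369319/4 ≈ 92330.)
1/(b + c(367, -703)) = 1/(369319/4 + 367) = 1/(370787/4) = 4/370787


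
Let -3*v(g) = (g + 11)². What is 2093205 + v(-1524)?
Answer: 3990446/3 ≈ 1.3301e+6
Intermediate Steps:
v(g) = -(11 + g)²/3 (v(g) = -(g + 11)²/3 = -(11 + g)²/3)
2093205 + v(-1524) = 2093205 - (11 - 1524)²/3 = 2093205 - ⅓*(-1513)² = 2093205 - ⅓*2289169 = 2093205 - 2289169/3 = 3990446/3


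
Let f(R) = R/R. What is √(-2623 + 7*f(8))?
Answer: 2*I*√654 ≈ 51.147*I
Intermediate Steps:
f(R) = 1
√(-2623 + 7*f(8)) = √(-2623 + 7*1) = √(-2623 + 7) = √(-2616) = 2*I*√654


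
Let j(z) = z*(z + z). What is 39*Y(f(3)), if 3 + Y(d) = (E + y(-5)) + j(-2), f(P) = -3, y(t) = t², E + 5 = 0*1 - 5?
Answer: 780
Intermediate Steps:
E = -10 (E = -5 + (0*1 - 5) = -5 + (0 - 5) = -5 - 5 = -10)
j(z) = 2*z² (j(z) = z*(2*z) = 2*z²)
Y(d) = 20 (Y(d) = -3 + ((-10 + (-5)²) + 2*(-2)²) = -3 + ((-10 + 25) + 2*4) = -3 + (15 + 8) = -3 + 23 = 20)
39*Y(f(3)) = 39*20 = 780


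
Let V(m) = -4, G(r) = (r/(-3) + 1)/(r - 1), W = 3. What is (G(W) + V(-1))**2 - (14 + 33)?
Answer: -31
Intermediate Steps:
G(r) = (1 - r/3)/(-1 + r) (G(r) = (r*(-1/3) + 1)/(-1 + r) = (-r/3 + 1)/(-1 + r) = (1 - r/3)/(-1 + r))
(G(W) + V(-1))**2 - (14 + 33) = ((3 - 1*3)/(3*(-1 + 3)) - 4)**2 - (14 + 33) = ((1/3)*(3 - 3)/2 - 4)**2 - 1*47 = ((1/3)*(1/2)*0 - 4)**2 - 47 = (0 - 4)**2 - 47 = (-4)**2 - 47 = 16 - 47 = -31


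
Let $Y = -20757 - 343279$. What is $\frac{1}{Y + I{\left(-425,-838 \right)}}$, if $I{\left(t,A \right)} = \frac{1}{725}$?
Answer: $- \frac{725}{263926099} \approx -2.747 \cdot 10^{-6}$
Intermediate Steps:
$I{\left(t,A \right)} = \frac{1}{725}$
$Y = -364036$ ($Y = -20757 - 343279 = -364036$)
$\frac{1}{Y + I{\left(-425,-838 \right)}} = \frac{1}{-364036 + \frac{1}{725}} = \frac{1}{- \frac{263926099}{725}} = - \frac{725}{263926099}$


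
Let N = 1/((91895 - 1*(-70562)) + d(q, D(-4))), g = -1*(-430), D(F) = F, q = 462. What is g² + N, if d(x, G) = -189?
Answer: 30003353201/162268 ≈ 1.8490e+5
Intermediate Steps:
g = 430
N = 1/162268 (N = 1/((91895 - 1*(-70562)) - 189) = 1/((91895 + 70562) - 189) = 1/(162457 - 189) = 1/162268 ≈ 6.1626e-6)
g² + N = 430² + 1/162268 = 184900 + 1/162268 = 30003353201/162268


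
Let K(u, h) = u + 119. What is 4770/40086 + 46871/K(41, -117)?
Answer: 104424117/356320 ≈ 293.06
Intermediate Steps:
K(u, h) = 119 + u
4770/40086 + 46871/K(41, -117) = 4770/40086 + 46871/(119 + 41) = 4770*(1/40086) + 46871/160 = 265/2227 + 46871*(1/160) = 265/2227 + 46871/160 = 104424117/356320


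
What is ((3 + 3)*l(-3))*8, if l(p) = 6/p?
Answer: -96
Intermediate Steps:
((3 + 3)*l(-3))*8 = ((3 + 3)*(6/(-3)))*8 = (6*(6*(-⅓)))*8 = (6*(-2))*8 = -12*8 = -96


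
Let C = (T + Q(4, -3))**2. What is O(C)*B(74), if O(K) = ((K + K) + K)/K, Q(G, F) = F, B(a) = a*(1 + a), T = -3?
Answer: 16650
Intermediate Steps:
C = 36 (C = (-3 - 3)**2 = (-6)**2 = 36)
O(K) = 3 (O(K) = (2*K + K)/K = (3*K)/K = 3)
O(C)*B(74) = 3*(74*(1 + 74)) = 3*(74*75) = 3*5550 = 16650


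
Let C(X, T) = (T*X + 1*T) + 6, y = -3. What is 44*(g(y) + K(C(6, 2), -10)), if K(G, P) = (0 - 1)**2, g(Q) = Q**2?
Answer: 440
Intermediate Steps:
C(X, T) = 6 + T + T*X (C(X, T) = (T*X + T) + 6 = (T + T*X) + 6 = 6 + T + T*X)
K(G, P) = 1 (K(G, P) = (-1)**2 = 1)
44*(g(y) + K(C(6, 2), -10)) = 44*((-3)**2 + 1) = 44*(9 + 1) = 44*10 = 440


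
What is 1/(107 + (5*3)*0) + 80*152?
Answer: 1301121/107 ≈ 12160.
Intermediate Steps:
1/(107 + (5*3)*0) + 80*152 = 1/(107 + 15*0) + 12160 = 1/(107 + 0) + 12160 = 1/107 + 12160 = 1301121/107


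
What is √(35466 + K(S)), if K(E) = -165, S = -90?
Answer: 41*√21 ≈ 187.89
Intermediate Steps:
√(35466 + K(S)) = √(35466 - 165) = √35301 = 41*√21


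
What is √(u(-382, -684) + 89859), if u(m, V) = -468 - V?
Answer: 5*√3603 ≈ 300.13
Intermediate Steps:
√(u(-382, -684) + 89859) = √((-468 - 1*(-684)) + 89859) = √((-468 + 684) + 89859) = √(216 + 89859) = √90075 = 5*√3603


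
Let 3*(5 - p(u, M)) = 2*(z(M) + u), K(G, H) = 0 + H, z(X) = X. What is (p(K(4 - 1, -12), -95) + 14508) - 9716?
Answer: 14605/3 ≈ 4868.3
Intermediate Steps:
K(G, H) = H
p(u, M) = 5 - 2*M/3 - 2*u/3 (p(u, M) = 5 - 2*(M + u)/3 = 5 - (2*M + 2*u)/3 = 5 + (-2*M/3 - 2*u/3) = 5 - 2*M/3 - 2*u/3)
(p(K(4 - 1, -12), -95) + 14508) - 9716 = ((5 - ⅔*(-95) - ⅔*(-12)) + 14508) - 9716 = ((5 + 190/3 + 8) + 14508) - 9716 = (229/3 + 14508) - 9716 = 43753/3 - 9716 = 14605/3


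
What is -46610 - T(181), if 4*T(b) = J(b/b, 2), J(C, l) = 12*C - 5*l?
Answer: -93221/2 ≈ -46611.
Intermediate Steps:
J(C, l) = -5*l + 12*C
T(b) = 1/2 (T(b) = (-5*2 + 12*(b/b))/4 = (-10 + 12*1)/4 = (-10 + 12)/4 = (1/4)*2 = 1/2)
-46610 - T(181) = -46610 - 1*1/2 = -46610 - 1/2 = -93221/2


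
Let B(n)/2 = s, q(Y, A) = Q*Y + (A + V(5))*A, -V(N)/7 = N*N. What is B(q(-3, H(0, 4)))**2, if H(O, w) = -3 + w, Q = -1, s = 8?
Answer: 256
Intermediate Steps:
V(N) = -7*N**2 (V(N) = -7*N*N = -7*N**2)
q(Y, A) = -Y + A*(-175 + A) (q(Y, A) = -Y + (A - 7*5**2)*A = -Y + (A - 7*25)*A = -Y + (A - 175)*A = -Y + (-175 + A)*A = -Y + A*(-175 + A))
B(n) = 16 (B(n) = 2*8 = 16)
B(q(-3, H(0, 4)))**2 = 16**2 = 256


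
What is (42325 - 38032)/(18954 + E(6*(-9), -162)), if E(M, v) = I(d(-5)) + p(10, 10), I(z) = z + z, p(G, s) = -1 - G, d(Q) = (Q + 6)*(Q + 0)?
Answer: 1431/6311 ≈ 0.22675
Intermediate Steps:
d(Q) = Q*(6 + Q) (d(Q) = (6 + Q)*Q = Q*(6 + Q))
I(z) = 2*z
E(M, v) = -21 (E(M, v) = 2*(-5*(6 - 5)) + (-1 - 1*10) = 2*(-5*1) + (-1 - 10) = 2*(-5) - 11 = -10 - 11 = -21)
(42325 - 38032)/(18954 + E(6*(-9), -162)) = (42325 - 38032)/(18954 - 21) = 4293/18933 = 4293*(1/18933) = 1431/6311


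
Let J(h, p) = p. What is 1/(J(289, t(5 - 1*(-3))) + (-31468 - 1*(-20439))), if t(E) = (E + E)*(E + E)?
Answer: -1/10773 ≈ -9.2825e-5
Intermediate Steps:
t(E) = 4*E² (t(E) = (2*E)*(2*E) = 4*E²)
1/(J(289, t(5 - 1*(-3))) + (-31468 - 1*(-20439))) = 1/(4*(5 - 1*(-3))² + (-31468 - 1*(-20439))) = 1/(4*(5 + 3)² + (-31468 + 20439)) = 1/(4*8² - 11029) = 1/(4*64 - 11029) = 1/(256 - 11029) = 1/(-10773) = -1/10773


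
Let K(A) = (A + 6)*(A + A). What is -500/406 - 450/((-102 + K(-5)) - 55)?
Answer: 49600/33901 ≈ 1.4631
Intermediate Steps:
K(A) = 2*A*(6 + A) (K(A) = (6 + A)*(2*A) = 2*A*(6 + A))
-500/406 - 450/((-102 + K(-5)) - 55) = -500/406 - 450/((-102 + 2*(-5)*(6 - 5)) - 55) = -500*1/406 - 450/((-102 + 2*(-5)*1) - 55) = -250/203 - 450/((-102 - 10) - 55) = -250/203 - 450/(-112 - 55) = -250/203 - 450/(-167) = -250/203 - 450*(-1/167) = -250/203 + 450/167 = 49600/33901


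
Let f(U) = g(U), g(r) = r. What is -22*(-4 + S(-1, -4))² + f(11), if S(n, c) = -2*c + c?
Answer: 11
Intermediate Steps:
S(n, c) = -c
f(U) = U
-22*(-4 + S(-1, -4))² + f(11) = -22*(-4 - 1*(-4))² + 11 = -22*(-4 + 4)² + 11 = -22*0² + 11 = -22*0 + 11 = 0 + 11 = 11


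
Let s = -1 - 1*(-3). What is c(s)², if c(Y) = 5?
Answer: 25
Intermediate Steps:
s = 2 (s = -1 + 3 = 2)
c(s)² = 5² = 25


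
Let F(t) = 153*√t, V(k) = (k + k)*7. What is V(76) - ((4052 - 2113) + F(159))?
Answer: -875 - 153*√159 ≈ -2804.3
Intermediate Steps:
V(k) = 14*k (V(k) = (2*k)*7 = 14*k)
V(76) - ((4052 - 2113) + F(159)) = 14*76 - ((4052 - 2113) + 153*√159) = 1064 - (1939 + 153*√159) = 1064 + (-1939 - 153*√159) = -875 - 153*√159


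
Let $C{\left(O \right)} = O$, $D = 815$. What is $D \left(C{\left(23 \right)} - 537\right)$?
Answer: $-418910$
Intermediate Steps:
$D \left(C{\left(23 \right)} - 537\right) = 815 \left(23 - 537\right) = 815 \left(-514\right) = -418910$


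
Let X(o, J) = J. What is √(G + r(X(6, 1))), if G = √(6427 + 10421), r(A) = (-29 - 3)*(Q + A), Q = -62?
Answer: 2*√(488 + 9*√13) ≈ 45.627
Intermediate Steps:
r(A) = 1984 - 32*A (r(A) = (-29 - 3)*(-62 + A) = -32*(-62 + A) = 1984 - 32*A)
G = 36*√13 (G = √16848 = 36*√13 ≈ 129.80)
√(G + r(X(6, 1))) = √(36*√13 + (1984 - 32*1)) = √(36*√13 + (1984 - 32)) = √(36*√13 + 1952) = √(1952 + 36*√13)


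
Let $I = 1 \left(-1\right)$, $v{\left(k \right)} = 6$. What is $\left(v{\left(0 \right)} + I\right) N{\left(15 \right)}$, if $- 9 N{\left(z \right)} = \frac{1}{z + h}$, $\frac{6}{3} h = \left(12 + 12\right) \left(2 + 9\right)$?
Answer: $- \frac{5}{1323} \approx -0.0037793$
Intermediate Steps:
$h = 132$ ($h = \frac{\left(12 + 12\right) \left(2 + 9\right)}{2} = \frac{24 \cdot 11}{2} = \frac{1}{2} \cdot 264 = 132$)
$I = -1$
$N{\left(z \right)} = - \frac{1}{9 \left(132 + z\right)}$ ($N{\left(z \right)} = - \frac{1}{9 \left(z + 132\right)} = - \frac{1}{9 \left(132 + z\right)}$)
$\left(v{\left(0 \right)} + I\right) N{\left(15 \right)} = \left(6 - 1\right) \left(- \frac{1}{1188 + 9 \cdot 15}\right) = 5 \left(- \frac{1}{1188 + 135}\right) = 5 \left(- \frac{1}{1323}\right) = - \frac{5}{1323}$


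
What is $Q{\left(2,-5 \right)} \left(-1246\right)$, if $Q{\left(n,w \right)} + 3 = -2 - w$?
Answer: $0$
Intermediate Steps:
$Q{\left(n,w \right)} = -5 - w$ ($Q{\left(n,w \right)} = -3 - \left(2 + w\right) = -5 - w$)
$Q{\left(2,-5 \right)} \left(-1246\right) = \left(-5 - -5\right) \left(-1246\right) = \left(-5 + 5\right) \left(-1246\right) = 0 \left(-1246\right) = 0$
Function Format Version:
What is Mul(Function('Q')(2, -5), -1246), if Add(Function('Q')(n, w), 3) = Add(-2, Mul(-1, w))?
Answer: 0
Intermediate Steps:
Function('Q')(n, w) = Add(-5, Mul(-1, w)) (Function('Q')(n, w) = Add(-3, Add(-2, Mul(-1, w))) = Add(-5, Mul(-1, w)))
Mul(Function('Q')(2, -5), -1246) = Mul(Add(-5, Mul(-1, -5)), -1246) = Mul(Add(-5, 5), -1246) = Mul(0, -1246) = 0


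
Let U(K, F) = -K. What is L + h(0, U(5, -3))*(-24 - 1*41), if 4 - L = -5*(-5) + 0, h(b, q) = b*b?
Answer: -21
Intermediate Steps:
h(b, q) = b²
L = -21 (L = 4 - (-5*(-5) + 0) = 4 - (25 + 0) = 4 - 1*25 = 4 - 25 = -21)
L + h(0, U(5, -3))*(-24 - 1*41) = -21 + 0²*(-24 - 1*41) = -21 + 0*(-24 - 41) = -21 + 0*(-65) = -21 + 0 = -21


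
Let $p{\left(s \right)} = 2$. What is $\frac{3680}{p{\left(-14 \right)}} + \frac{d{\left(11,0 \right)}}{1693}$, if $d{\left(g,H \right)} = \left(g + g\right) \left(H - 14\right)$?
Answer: $\frac{3114812}{1693} \approx 1839.8$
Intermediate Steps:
$d{\left(g,H \right)} = 2 g \left(-14 + H\right)$
$\frac{3680}{p{\left(-14 \right)}} + \frac{d{\left(11,0 \right)}}{1693} = \frac{3680}{2} + \frac{2 \cdot 11 \left(-14 + 0\right)}{1693} = 3680 \cdot \frac{1}{2} + 2 \cdot 11 \left(-14\right) \frac{1}{1693} = 1840 - \frac{308}{1693} = \frac{3114812}{1693}$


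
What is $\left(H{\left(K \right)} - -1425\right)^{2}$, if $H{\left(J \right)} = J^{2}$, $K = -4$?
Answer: $2076481$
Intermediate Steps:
$\left(H{\left(K \right)} - -1425\right)^{2} = \left(\left(-4\right)^{2} - -1425\right)^{2} = \left(16 + 1425\right)^{2} = 1441^{2} = 2076481$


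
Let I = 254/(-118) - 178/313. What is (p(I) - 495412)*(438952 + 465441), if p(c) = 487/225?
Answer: -100810167166709/225 ≈ -4.4804e+11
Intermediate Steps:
I = -50253/18467 (I = 254*(-1/118) - 178*1/313 = -127/59 - 178/313 = -50253/18467 ≈ -2.7212)
p(c) = 487/225 (p(c) = 487*(1/225) = 487/225)
(p(I) - 495412)*(438952 + 465441) = (487/225 - 495412)*(438952 + 465441) = -111467213/225*904393 = -100810167166709/225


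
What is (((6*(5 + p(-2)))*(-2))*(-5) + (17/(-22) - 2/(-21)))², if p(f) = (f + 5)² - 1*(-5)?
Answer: 277062218689/213444 ≈ 1.2981e+6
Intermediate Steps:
p(f) = 5 + (5 + f)² (p(f) = (5 + f)² + 5 = 5 + (5 + f)²)
(((6*(5 + p(-2)))*(-2))*(-5) + (17/(-22) - 2/(-21)))² = (((6*(5 + (5 + (5 - 2)²)))*(-2))*(-5) + (17/(-22) - 2/(-21)))² = (((6*(5 + (5 + 3²)))*(-2))*(-5) + (17*(-1/22) - 2*(-1/21)))² = (((6*(5 + (5 + 9)))*(-2))*(-5) + (-17/22 + 2/21))² = (((6*(5 + 14))*(-2))*(-5) - 313/462)² = (((6*19)*(-2))*(-5) - 313/462)² = ((114*(-2))*(-5) - 313/462)² = (-228*(-5) - 313/462)² = (1140 - 313/462)² = (526367/462)² = 277062218689/213444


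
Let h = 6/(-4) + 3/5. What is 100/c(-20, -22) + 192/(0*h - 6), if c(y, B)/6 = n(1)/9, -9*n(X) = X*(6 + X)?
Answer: -1574/7 ≈ -224.86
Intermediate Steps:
n(X) = -X*(6 + X)/9
c(y, B) = -14/27 (c(y, B) = 6*(-1/9*1*(6 + 1)/9) = 6*(-1/9*1*7*(1/9)) = 6*(-7/9*1/9) = 6*(-7/81) = -14/27)
h = -9/10 (h = 6*(-1/4) + 3*(1/5) = -3/2 + 3/5 = -9/10 ≈ -0.90000)
100/c(-20, -22) + 192/(0*h - 6) = 100/(-14/27) + 192/(0*(-9/10) - 6) = 100*(-27/14) + 192/(0 - 6) = -1350/7 + 192/(-6) = -1350/7 + 192*(-1/6) = -1350/7 - 32 = -1574/7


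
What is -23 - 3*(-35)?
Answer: 82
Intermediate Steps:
-23 - 3*(-35) = -23 + 105 = 82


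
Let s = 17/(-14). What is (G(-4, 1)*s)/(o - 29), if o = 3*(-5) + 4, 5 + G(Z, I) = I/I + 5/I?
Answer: 17/560 ≈ 0.030357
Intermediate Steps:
G(Z, I) = -4 + 5/I (G(Z, I) = -5 + (I/I + 5/I) = -5 + (1 + 5/I) = -4 + 5/I)
s = -17/14 (s = 17*(-1/14) = -17/14 ≈ -1.2143)
o = -11 (o = -15 + 4 = -11)
(G(-4, 1)*s)/(o - 29) = ((-4 + 5/1)*(-17/14))/(-11 - 29) = ((-4 + 5*1)*(-17/14))/(-40) = ((-4 + 5)*(-17/14))*(-1/40) = (1*(-17/14))*(-1/40) = -17/14*(-1/40) = 17/560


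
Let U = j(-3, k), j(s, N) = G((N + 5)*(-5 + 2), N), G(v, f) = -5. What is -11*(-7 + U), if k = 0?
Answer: 132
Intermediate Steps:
j(s, N) = -5
U = -5
-11*(-7 + U) = -11*(-7 - 5) = -11*(-12) = 132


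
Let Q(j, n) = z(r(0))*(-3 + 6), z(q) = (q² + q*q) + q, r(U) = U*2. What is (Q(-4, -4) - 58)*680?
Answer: -39440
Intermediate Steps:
r(U) = 2*U
z(q) = q + 2*q² (z(q) = (q² + q²) + q = 2*q² + q = q + 2*q²)
Q(j, n) = 0 (Q(j, n) = ((2*0)*(1 + 2*(2*0)))*(-3 + 6) = (0*(1 + 2*0))*3 = (0*(1 + 0))*3 = (0*1)*3 = 0*3 = 0)
(Q(-4, -4) - 58)*680 = (0 - 58)*680 = -58*680 = -39440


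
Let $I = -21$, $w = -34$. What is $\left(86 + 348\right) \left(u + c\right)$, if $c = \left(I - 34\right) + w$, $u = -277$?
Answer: $-158844$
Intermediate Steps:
$c = -89$ ($c = \left(-21 - 34\right) - 34 = -55 - 34 = -89$)
$\left(86 + 348\right) \left(u + c\right) = \left(86 + 348\right) \left(-277 - 89\right) = 434 \left(-366\right) = -158844$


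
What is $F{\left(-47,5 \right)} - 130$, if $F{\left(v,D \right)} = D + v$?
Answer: $-172$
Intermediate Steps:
$F{\left(-47,5 \right)} - 130 = \left(5 - 47\right) - 130 = -42 - 130 = -172$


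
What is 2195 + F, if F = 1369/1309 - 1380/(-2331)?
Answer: 45595612/20757 ≈ 2196.6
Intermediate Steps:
F = 33997/20757 (F = 1369*(1/1309) - 1380*(-1/2331) = 1369/1309 + 460/777 = 33997/20757 ≈ 1.6379)
2195 + F = 2195 + 33997/20757 = 45595612/20757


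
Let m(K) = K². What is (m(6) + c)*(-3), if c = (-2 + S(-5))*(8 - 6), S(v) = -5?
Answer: -66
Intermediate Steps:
c = -14 (c = (-2 - 5)*(8 - 6) = -7*2 = -14)
(m(6) + c)*(-3) = (6² - 14)*(-3) = (36 - 14)*(-3) = 22*(-3) = -66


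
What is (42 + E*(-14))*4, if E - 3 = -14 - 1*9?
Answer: 1288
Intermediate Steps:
E = -20 (E = 3 + (-14 - 1*9) = 3 + (-14 - 9) = 3 - 23 = -20)
(42 + E*(-14))*4 = (42 - 20*(-14))*4 = (42 + 280)*4 = 322*4 = 1288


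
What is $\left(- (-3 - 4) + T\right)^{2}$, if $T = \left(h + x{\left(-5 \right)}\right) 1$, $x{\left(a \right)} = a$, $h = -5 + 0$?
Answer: $9$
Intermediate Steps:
$h = -5$
$T = -10$ ($T = \left(-5 - 5\right) 1 = \left(-10\right) 1 = -10$)
$\left(- (-3 - 4) + T\right)^{2} = \left(- (-3 - 4) - 10\right)^{2} = \left(\left(-1\right) \left(-7\right) - 10\right)^{2} = \left(7 - 10\right)^{2} = \left(-3\right)^{2} = 9$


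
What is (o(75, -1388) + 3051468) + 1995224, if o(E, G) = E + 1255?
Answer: 5048022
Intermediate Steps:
o(E, G) = 1255 + E
(o(75, -1388) + 3051468) + 1995224 = ((1255 + 75) + 3051468) + 1995224 = (1330 + 3051468) + 1995224 = 3052798 + 1995224 = 5048022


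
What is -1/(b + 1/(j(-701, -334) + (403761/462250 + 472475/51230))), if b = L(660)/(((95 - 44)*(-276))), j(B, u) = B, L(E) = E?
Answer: 959592712565028/46382585308855 ≈ 20.689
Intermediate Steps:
b = -55/1173 (b = 660/(((95 - 44)*(-276))) = 660/((51*(-276))) = 660/(-14076) = 660*(-1/14076) = -55/1173 ≈ -0.046888)
-1/(b + 1/(j(-701, -334) + (403761/462250 + 472475/51230))) = -1/(-55/1173 + 1/(-701 + (403761/462250 + 472475/51230))) = -1/(-55/1173 + 1/(-701 + (403761*(1/462250) + 472475*(1/51230)))) = -1/(-55/1173 + 1/(-701 + (403761/462250 + 94495/10246))) = -1/(-55/1173 + 1/(-701 + 11954312239/1184053375)) = -1/(-55/1173 + 1/(-818067103636/1184053375)) = -1/(-55/1173 - 1184053375/818067103636) = -1/(-46382585308855/959592712565028) = -1*(-959592712565028/46382585308855) = 959592712565028/46382585308855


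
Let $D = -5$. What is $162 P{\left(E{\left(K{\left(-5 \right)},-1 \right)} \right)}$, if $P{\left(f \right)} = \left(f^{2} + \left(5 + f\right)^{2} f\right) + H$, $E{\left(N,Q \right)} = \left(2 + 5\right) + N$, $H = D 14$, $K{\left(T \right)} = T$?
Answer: $5184$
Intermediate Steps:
$H = -70$ ($H = \left(-5\right) 14 = -70$)
$E{\left(N,Q \right)} = 7 + N$
$P{\left(f \right)} = -70 + f^{2} + f \left(5 + f\right)^{2}$ ($P{\left(f \right)} = \left(f^{2} + \left(5 + f\right)^{2} f\right) - 70 = \left(f^{2} + f \left(5 + f\right)^{2}\right) - 70 = -70 + f^{2} + f \left(5 + f\right)^{2}$)
$162 P{\left(E{\left(K{\left(-5 \right)},-1 \right)} \right)} = 162 \left(-70 + \left(7 - 5\right)^{2} + \left(7 - 5\right) \left(5 + \left(7 - 5\right)\right)^{2}\right) = 162 \left(-70 + 2^{2} + 2 \left(5 + 2\right)^{2}\right) = 162 \left(-70 + 4 + 2 \cdot 7^{2}\right) = 162 \left(-70 + 4 + 2 \cdot 49\right) = 162 \left(-70 + 4 + 98\right) = 162 \cdot 32 = 5184$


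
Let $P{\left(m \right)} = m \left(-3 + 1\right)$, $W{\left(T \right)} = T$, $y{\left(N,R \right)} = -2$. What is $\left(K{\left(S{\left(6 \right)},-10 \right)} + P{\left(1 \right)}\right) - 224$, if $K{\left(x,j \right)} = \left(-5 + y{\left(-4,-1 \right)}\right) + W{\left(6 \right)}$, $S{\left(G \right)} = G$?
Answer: $-227$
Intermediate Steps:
$P{\left(m \right)} = - 2 m$ ($P{\left(m \right)} = m \left(-2\right) = - 2 m$)
$K{\left(x,j \right)} = -1$ ($K{\left(x,j \right)} = \left(-5 - 2\right) + 6 = -7 + 6 = -1$)
$\left(K{\left(S{\left(6 \right)},-10 \right)} + P{\left(1 \right)}\right) - 224 = \left(-1 - 2\right) - 224 = -3 - 224 = -227$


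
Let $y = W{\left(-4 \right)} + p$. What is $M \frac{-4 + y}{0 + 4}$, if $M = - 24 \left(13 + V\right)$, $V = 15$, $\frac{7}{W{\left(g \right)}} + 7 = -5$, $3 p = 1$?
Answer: $714$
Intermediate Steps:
$p = \frac{1}{3}$ ($p = \frac{1}{3} \cdot 1 = \frac{1}{3} \approx 0.33333$)
$W{\left(g \right)} = - \frac{7}{12}$ ($W{\left(g \right)} = \frac{7}{-7 - 5} = \frac{7}{-12} = 7 \left(- \frac{1}{12}\right) = - \frac{7}{12}$)
$y = - \frac{1}{4}$ ($y = - \frac{7}{12} + \frac{1}{3} = - \frac{1}{4} \approx -0.25$)
$M = -672$ ($M = - 24 \left(13 + 15\right) = \left(-24\right) 28 = -672$)
$M \frac{-4 + y}{0 + 4} = - 672 \frac{-4 - \frac{1}{4}}{0 + 4} = - 672 \left(- \frac{17}{4 \cdot 4}\right) = - 672 \left(\left(- \frac{17}{4}\right) \frac{1}{4}\right) = \left(-672\right) \left(- \frac{17}{16}\right) = 714$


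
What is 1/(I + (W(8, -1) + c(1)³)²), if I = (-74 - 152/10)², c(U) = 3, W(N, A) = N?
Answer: 25/229541 ≈ 0.00010891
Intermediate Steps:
I = 198916/25 (I = (-74 - 152*⅒)² = (-74 - 76/5)² = (-446/5)² = 198916/25 ≈ 7956.6)
1/(I + (W(8, -1) + c(1)³)²) = 1/(198916/25 + (8 + 3³)²) = 1/(198916/25 + (8 + 27)²) = 1/(198916/25 + 35²) = 1/(198916/25 + 1225) = 1/(229541/25) = 25/229541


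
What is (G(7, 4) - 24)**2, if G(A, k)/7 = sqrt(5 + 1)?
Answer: 870 - 336*sqrt(6) ≈ 46.971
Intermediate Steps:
G(A, k) = 7*sqrt(6) (G(A, k) = 7*sqrt(5 + 1) = 7*sqrt(6))
(G(7, 4) - 24)**2 = (7*sqrt(6) - 24)**2 = (-24 + 7*sqrt(6))**2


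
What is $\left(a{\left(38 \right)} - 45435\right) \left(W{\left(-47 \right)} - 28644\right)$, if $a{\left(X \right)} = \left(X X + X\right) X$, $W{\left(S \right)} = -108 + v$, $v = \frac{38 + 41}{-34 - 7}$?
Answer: $- \frac{12827730591}{41} \approx -3.1287 \cdot 10^{8}$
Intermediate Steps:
$v = - \frac{79}{41}$ ($v = \frac{79}{-41} = 79 \left(- \frac{1}{41}\right) = - \frac{79}{41} \approx -1.9268$)
$W{\left(S \right)} = - \frac{4507}{41}$ ($W{\left(S \right)} = -108 - \frac{79}{41} = - \frac{4507}{41}$)
$a{\left(X \right)} = X \left(X + X^{2}\right)$ ($a{\left(X \right)} = \left(X^{2} + X\right) X = \left(X + X^{2}\right) X = X \left(X + X^{2}\right)$)
$\left(a{\left(38 \right)} - 45435\right) \left(W{\left(-47 \right)} - 28644\right) = \left(38^{2} \left(1 + 38\right) - 45435\right) \left(- \frac{4507}{41} - 28644\right) = \left(1444 \cdot 39 - 45435\right) \left(- \frac{1178911}{41}\right) = \left(56316 - 45435\right) \left(- \frac{1178911}{41}\right) = 10881 \left(- \frac{1178911}{41}\right) = - \frac{12827730591}{41}$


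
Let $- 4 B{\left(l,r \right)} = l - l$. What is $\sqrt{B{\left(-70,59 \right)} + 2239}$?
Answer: $\sqrt{2239} \approx 47.318$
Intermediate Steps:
$B{\left(l,r \right)} = 0$ ($B{\left(l,r \right)} = - \frac{l - l}{4} = \left(- \frac{1}{4}\right) 0 = 0$)
$\sqrt{B{\left(-70,59 \right)} + 2239} = \sqrt{0 + 2239} = \sqrt{2239}$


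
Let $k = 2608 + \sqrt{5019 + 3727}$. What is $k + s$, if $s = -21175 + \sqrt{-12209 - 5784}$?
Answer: $-18567 + \sqrt{8746} + i \sqrt{17993} \approx -18473.0 + 134.14 i$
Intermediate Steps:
$k = 2608 + \sqrt{8746} \approx 2701.5$
$s = -21175 + i \sqrt{17993}$ ($s = -21175 + \sqrt{-17993} = -21175 + i \sqrt{17993} \approx -21175.0 + 134.14 i$)
$k + s = \left(2608 + \sqrt{8746}\right) - \left(21175 - i \sqrt{17993}\right) = -18567 + \sqrt{8746} + i \sqrt{17993}$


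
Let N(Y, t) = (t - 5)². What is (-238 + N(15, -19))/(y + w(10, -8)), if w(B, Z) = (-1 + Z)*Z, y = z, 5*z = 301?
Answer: 1690/661 ≈ 2.5567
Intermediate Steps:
N(Y, t) = (-5 + t)²
z = 301/5 (z = (⅕)*301 = 301/5 ≈ 60.200)
y = 301/5 ≈ 60.200
w(B, Z) = Z*(-1 + Z)
(-238 + N(15, -19))/(y + w(10, -8)) = (-238 + (-5 - 19)²)/(301/5 - 8*(-1 - 8)) = (-238 + (-24)²)/(301/5 - 8*(-9)) = (-238 + 576)/(301/5 + 72) = 338/(661/5) = 338*(5/661) = 1690/661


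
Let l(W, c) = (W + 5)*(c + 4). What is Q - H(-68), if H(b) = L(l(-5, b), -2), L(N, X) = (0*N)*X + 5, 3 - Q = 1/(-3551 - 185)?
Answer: -7471/3736 ≈ -1.9997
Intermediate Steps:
Q = 11209/3736 (Q = 3 - 1/(-3551 - 185) = 3 - 1/(-3736) = 3 - 1*(-1/3736) = 3 + 1/3736 = 11209/3736 ≈ 3.0003)
l(W, c) = (4 + c)*(5 + W) (l(W, c) = (5 + W)*(4 + c) = (4 + c)*(5 + W))
L(N, X) = 5 (L(N, X) = 0*X + 5 = 0 + 5 = 5)
H(b) = 5
Q - H(-68) = 11209/3736 - 1*5 = 11209/3736 - 5 = -7471/3736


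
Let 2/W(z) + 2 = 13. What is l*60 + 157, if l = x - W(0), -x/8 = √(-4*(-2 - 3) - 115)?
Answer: 1607/11 - 480*I*√95 ≈ 146.09 - 4678.5*I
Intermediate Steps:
W(z) = 2/11 (W(z) = 2/(-2 + 13) = 2/11)
x = -8*I*√95 (x = -8*√(-4*(-2 - 3) - 115) = -8*√(-4*(-5) - 115) = -8*√(20 - 115) = -8*I*√95 ≈ -77.974*I)
l = -2/11 - 8*I*√95 (l = -8*I*√95 - 1*2/11 = -8*I*√95 - 2/11 = -2/11 - 8*I*√95 ≈ -0.18182 - 77.974*I)
l*60 + 157 = (-2/11 - 8*I*√95)*60 + 157 = (-120/11 - 480*I*√95) + 157 = 1607/11 - 480*I*√95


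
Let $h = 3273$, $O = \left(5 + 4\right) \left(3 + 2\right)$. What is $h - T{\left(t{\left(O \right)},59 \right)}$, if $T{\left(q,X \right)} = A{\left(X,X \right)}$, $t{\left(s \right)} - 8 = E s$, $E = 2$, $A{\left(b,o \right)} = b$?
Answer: $3214$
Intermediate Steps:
$O = 45$ ($O = 9 \cdot 5 = 45$)
$t{\left(s \right)} = 8 + 2 s$
$T{\left(q,X \right)} = X$
$h - T{\left(t{\left(O \right)},59 \right)} = 3273 - 59 = 3214$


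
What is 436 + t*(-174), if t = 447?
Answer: -77342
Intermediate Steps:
436 + t*(-174) = 436 + 447*(-174) = 436 - 77778 = -77342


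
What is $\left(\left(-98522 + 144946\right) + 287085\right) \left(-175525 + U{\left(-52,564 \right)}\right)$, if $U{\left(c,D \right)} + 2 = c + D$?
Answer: $-58369077635$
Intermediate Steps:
$U{\left(c,D \right)} = -2 + D + c$ ($U{\left(c,D \right)} = -2 + \left(c + D\right) = -2 + \left(D + c\right) = -2 + D + c$)
$\left(\left(-98522 + 144946\right) + 287085\right) \left(-175525 + U{\left(-52,564 \right)}\right) = \left(\left(-98522 + 144946\right) + 287085\right) \left(-175525 - -510\right) = \left(46424 + 287085\right) \left(-175525 + 510\right) = 333509 \left(-175015\right) = -58369077635$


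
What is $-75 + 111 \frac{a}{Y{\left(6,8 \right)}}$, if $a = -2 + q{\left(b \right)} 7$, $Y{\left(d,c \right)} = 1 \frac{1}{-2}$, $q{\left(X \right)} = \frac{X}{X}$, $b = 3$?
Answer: $-1185$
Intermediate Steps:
$q{\left(X \right)} = 1$
$Y{\left(d,c \right)} = - \frac{1}{2}$ ($Y{\left(d,c \right)} = 1 \left(- \frac{1}{2}\right) = - \frac{1}{2}$)
$a = 5$ ($a = -2 + 1 \cdot 7 = -2 + 7 = 5$)
$-75 + 111 \frac{a}{Y{\left(6,8 \right)}} = -75 + 111 \frac{5}{- \frac{1}{2}} = -75 + 111 \cdot 5 \left(-2\right) = -75 + 111 \left(-10\right) = -75 - 1110 = -1185$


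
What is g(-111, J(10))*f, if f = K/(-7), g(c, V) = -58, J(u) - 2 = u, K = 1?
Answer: 58/7 ≈ 8.2857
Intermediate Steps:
J(u) = 2 + u
f = -⅐ (f = 1/(-7) = 1*(-⅐) = -⅐ ≈ -0.14286)
g(-111, J(10))*f = -58*(-⅐) = 58/7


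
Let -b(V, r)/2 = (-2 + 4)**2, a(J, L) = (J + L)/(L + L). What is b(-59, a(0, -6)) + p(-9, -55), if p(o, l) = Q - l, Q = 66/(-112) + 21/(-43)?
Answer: 110581/2408 ≈ 45.922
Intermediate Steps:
Q = -2595/2408 (Q = 66*(-1/112) + 21*(-1/43) = -33/56 - 21/43 = -2595/2408 ≈ -1.0777)
p(o, l) = -2595/2408 - l
a(J, L) = (J + L)/(2*L) (a(J, L) = (J + L)/((2*L)) = (J + L)*(1/(2*L)) = (J + L)/(2*L))
b(V, r) = -8 (b(V, r) = -2*(-2 + 4)**2 = -2*2**2 = -2*4 = -8)
b(-59, a(0, -6)) + p(-9, -55) = -8 + (-2595/2408 - 1*(-55)) = -8 + (-2595/2408 + 55) = -8 + 129845/2408 = 110581/2408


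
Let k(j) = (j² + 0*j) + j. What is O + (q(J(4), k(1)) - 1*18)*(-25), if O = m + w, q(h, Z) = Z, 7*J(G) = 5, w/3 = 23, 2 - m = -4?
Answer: 475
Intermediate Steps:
m = 6 (m = 2 - 1*(-4) = 2 + 4 = 6)
w = 69 (w = 3*23 = 69)
k(j) = j + j² (k(j) = (j² + 0) + j = j² + j = j + j²)
J(G) = 5/7 (J(G) = (⅐)*5 = 5/7)
O = 75 (O = 6 + 69 = 75)
O + (q(J(4), k(1)) - 1*18)*(-25) = 75 + (1*(1 + 1) - 1*18)*(-25) = 75 + (1*2 - 18)*(-25) = 75 + (2 - 18)*(-25) = 75 - 16*(-25) = 75 + 400 = 475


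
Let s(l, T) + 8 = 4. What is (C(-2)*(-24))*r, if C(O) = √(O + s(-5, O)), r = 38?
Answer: -912*I*√6 ≈ -2233.9*I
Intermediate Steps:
s(l, T) = -4 (s(l, T) = -8 + 4 = -4)
C(O) = √(-4 + O) (C(O) = √(O - 4) = √(-4 + O))
(C(-2)*(-24))*r = (√(-4 - 2)*(-24))*38 = (√(-6)*(-24))*38 = ((I*√6)*(-24))*38 = -24*I*√6*38 = -912*I*√6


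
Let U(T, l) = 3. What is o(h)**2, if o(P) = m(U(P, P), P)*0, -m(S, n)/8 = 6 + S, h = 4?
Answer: 0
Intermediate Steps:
m(S, n) = -48 - 8*S (m(S, n) = -8*(6 + S) = -48 - 8*S)
o(P) = 0 (o(P) = (-48 - 8*3)*0 = (-48 - 24)*0 = -72*0 = 0)
o(h)**2 = 0**2 = 0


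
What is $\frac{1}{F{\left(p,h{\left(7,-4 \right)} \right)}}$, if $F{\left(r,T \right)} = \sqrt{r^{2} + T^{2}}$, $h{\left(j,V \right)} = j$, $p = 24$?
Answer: $\frac{1}{25} \approx 0.04$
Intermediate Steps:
$F{\left(r,T \right)} = \sqrt{T^{2} + r^{2}}$
$\frac{1}{F{\left(p,h{\left(7,-4 \right)} \right)}} = \frac{1}{\sqrt{7^{2} + 24^{2}}} = \frac{1}{\sqrt{49 + 576}} = \frac{1}{\sqrt{625}} = \frac{1}{25}$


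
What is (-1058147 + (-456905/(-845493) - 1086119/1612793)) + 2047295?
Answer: 1348807166993143450/1363605191949 ≈ 9.8915e+5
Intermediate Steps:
(-1058147 + (-456905/(-845493) - 1086119/1612793)) + 2047295 = (-1058147 + (-456905*(-1/845493) - 1086119*1/1612793)) + 2047295 = (-1058147 + (456905/845493 - 1086119/1612793)) + 2047295 = (-1058147 - 181412826002/1363605191949) + 2047295 = -1442894924458084505/1363605191949 + 2047295 = 1348807166993143450/1363605191949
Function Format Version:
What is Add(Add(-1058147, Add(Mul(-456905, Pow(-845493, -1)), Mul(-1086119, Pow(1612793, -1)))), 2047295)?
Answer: Rational(1348807166993143450, 1363605191949) ≈ 9.8915e+5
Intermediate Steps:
Add(Add(-1058147, Add(Mul(-456905, Pow(-845493, -1)), Mul(-1086119, Pow(1612793, -1)))), 2047295) = Add(Add(-1058147, Add(Mul(-456905, Rational(-1, 845493)), Mul(-1086119, Rational(1, 1612793)))), 2047295) = Add(Add(-1058147, Add(Rational(456905, 845493), Rational(-1086119, 1612793))), 2047295) = Add(Add(-1058147, Rational(-181412826002, 1363605191949)), 2047295) = Add(Rational(-1442894924458084505, 1363605191949), 2047295) = Rational(1348807166993143450, 1363605191949)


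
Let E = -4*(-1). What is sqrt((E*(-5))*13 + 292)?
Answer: 4*sqrt(2) ≈ 5.6569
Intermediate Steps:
E = 4
sqrt((E*(-5))*13 + 292) = sqrt((4*(-5))*13 + 292) = sqrt(-20*13 + 292) = sqrt(-260 + 292) = sqrt(32) = 4*sqrt(2)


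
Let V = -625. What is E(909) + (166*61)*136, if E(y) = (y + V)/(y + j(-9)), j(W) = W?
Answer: 309855671/225 ≈ 1.3771e+6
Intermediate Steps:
E(y) = (-625 + y)/(-9 + y) (E(y) = (y - 625)/(y - 9) = (-625 + y)/(-9 + y))
E(909) + (166*61)*136 = (-625 + 909)/(-9 + 909) + (166*61)*136 = 284/900 + 10126*136 = (1/900)*284 + 1377136 = 71/225 + 1377136 = 309855671/225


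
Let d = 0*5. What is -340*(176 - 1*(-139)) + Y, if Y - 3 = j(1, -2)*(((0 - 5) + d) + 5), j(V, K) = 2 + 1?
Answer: -107097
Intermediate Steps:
j(V, K) = 3
d = 0
Y = 3 (Y = 3 + 3*(((0 - 5) + 0) + 5) = 3 + 3*((-5 + 0) + 5) = 3 + 3*(-5 + 5) = 3 + 3*0 = 3 + 0 = 3)
-340*(176 - 1*(-139)) + Y = -340*(176 - 1*(-139)) + 3 = -340*(176 + 139) + 3 = -340*315 + 3 = -107100 + 3 = -107097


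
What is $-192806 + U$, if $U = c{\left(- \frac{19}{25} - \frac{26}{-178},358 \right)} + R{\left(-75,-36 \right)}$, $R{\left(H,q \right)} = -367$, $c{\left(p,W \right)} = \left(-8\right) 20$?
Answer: $-193333$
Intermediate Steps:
$c{\left(p,W \right)} = -160$
$U = -527$ ($U = -160 - 367 = -527$)
$-192806 + U = -192806 - 527 = -193333$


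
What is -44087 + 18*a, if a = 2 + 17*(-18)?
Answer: -49559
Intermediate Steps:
a = -304 (a = 2 - 306 = -304)
-44087 + 18*a = -44087 + 18*(-304) = -44087 - 5472 = -49559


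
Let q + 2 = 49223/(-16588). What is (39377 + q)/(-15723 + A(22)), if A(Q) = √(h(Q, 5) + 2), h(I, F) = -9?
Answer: -10268742824271/4100764864768 - 653103277*I*√7/4100764864768 ≈ -2.5041 - 0.00042137*I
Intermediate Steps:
q = -82399/16588 (q = -2 + 49223/(-16588) = -2 + 49223*(-1/16588) = -2 - 49223/16588 = -82399/16588 ≈ -4.9674)
A(Q) = I*√7 (A(Q) = √(-9 + 2) = √(-7) = I*√7)
(39377 + q)/(-15723 + A(22)) = (39377 - 82399/16588)/(-15723 + I*√7) = 653103277/(16588*(-15723 + I*√7))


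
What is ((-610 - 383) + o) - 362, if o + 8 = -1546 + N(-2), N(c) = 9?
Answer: -2900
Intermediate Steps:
o = -1545 (o = -8 + (-1546 + 9) = -8 - 1537 = -1545)
((-610 - 383) + o) - 362 = ((-610 - 383) - 1545) - 362 = (-993 - 1545) - 362 = -2538 - 362 = -2900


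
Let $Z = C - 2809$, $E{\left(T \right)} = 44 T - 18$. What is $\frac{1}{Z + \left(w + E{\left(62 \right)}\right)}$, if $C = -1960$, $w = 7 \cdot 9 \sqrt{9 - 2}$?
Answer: $- \frac{2059}{4211698} - \frac{63 \sqrt{7}}{4211698} \approx -0.00052845$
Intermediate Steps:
$E{\left(T \right)} = -18 + 44 T$
$w = 63 \sqrt{7} \approx 166.68$
$Z = -4769$ ($Z = -1960 - 2809 = -4769$)
$\frac{1}{Z + \left(w + E{\left(62 \right)}\right)} = \frac{1}{-4769 + \left(63 \sqrt{7} + \left(-18 + 44 \cdot 62\right)\right)} = \frac{1}{-4769 + \left(63 \sqrt{7} + \left(-18 + 2728\right)\right)} = \frac{1}{-4769 + \left(63 \sqrt{7} + 2710\right)} = \frac{1}{-4769 + \left(2710 + 63 \sqrt{7}\right)} = \frac{1}{-2059 + 63 \sqrt{7}}$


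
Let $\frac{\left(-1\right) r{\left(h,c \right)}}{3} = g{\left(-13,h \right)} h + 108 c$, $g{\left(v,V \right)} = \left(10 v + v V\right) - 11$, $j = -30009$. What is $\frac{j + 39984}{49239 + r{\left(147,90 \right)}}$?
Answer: $\frac{3325}{308337} \approx 0.010784$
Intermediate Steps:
$g{\left(v,V \right)} = -11 + 10 v + V v$ ($g{\left(v,V \right)} = \left(10 v + V v\right) - 11 = -11 + 10 v + V v$)
$r{\left(h,c \right)} = - 324 c - 3 h \left(-141 - 13 h\right)$ ($r{\left(h,c \right)} = - 3 \left(\left(-11 + 10 \left(-13\right) + h \left(-13\right)\right) h + 108 c\right) = - 3 \left(\left(-11 - 130 - 13 h\right) h + 108 c\right) = - 3 \left(\left(-141 - 13 h\right) h + 108 c\right) = - 3 \left(h \left(-141 - 13 h\right) + 108 c\right) = - 3 \left(108 c + h \left(-141 - 13 h\right)\right) = - 324 c - 3 h \left(-141 - 13 h\right)$)
$\frac{j + 39984}{49239 + r{\left(147,90 \right)}} = \frac{-30009 + 39984}{49239 + \left(\left(-324\right) 90 + 39 \cdot 147^{2} + 423 \cdot 147\right)} = \frac{9975}{49239 + \left(-29160 + 39 \cdot 21609 + 62181\right)} = \frac{9975}{49239 + \left(-29160 + 842751 + 62181\right)} = \frac{9975}{49239 + 875772} = \frac{9975}{925011} = 9975 \cdot \frac{1}{925011} = \frac{3325}{308337}$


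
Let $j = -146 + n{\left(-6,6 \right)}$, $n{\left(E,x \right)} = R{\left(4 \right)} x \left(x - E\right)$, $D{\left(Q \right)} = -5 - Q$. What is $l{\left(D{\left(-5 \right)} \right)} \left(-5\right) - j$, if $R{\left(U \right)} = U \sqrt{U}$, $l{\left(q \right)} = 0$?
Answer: $-430$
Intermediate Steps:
$R{\left(U \right)} = U^{\frac{3}{2}}$
$n{\left(E,x \right)} = 8 x \left(x - E\right)$ ($n{\left(E,x \right)} = 4^{\frac{3}{2}} x \left(x - E\right) = 8 x \left(x - E\right)$)
$j = 430$ ($j = -146 + 8 \cdot 6 \left(6 - -6\right) = -146 + 8 \cdot 6 \left(6 + 6\right) = -146 + 8 \cdot 6 \cdot 12 = -146 + 576 = 430$)
$l{\left(D{\left(-5 \right)} \right)} \left(-5\right) - j = 0 \left(-5\right) - 430 = 0 - 430 = -430$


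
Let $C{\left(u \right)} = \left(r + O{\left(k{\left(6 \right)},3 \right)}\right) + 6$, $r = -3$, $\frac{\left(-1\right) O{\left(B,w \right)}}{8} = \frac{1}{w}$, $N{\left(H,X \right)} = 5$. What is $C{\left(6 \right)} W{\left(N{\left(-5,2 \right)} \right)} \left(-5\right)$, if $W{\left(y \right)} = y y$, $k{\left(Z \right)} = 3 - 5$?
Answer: $- \frac{125}{3} \approx -41.667$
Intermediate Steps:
$k{\left(Z \right)} = -2$
$O{\left(B,w \right)} = - \frac{8}{w}$
$W{\left(y \right)} = y^{2}$
$C{\left(u \right)} = \frac{1}{3}$ ($C{\left(u \right)} = \left(-3 - \frac{8}{3}\right) + 6 = - \frac{17}{3} + 6 = \frac{1}{3}$)
$C{\left(6 \right)} W{\left(N{\left(-5,2 \right)} \right)} \left(-5\right) = \frac{5^{2}}{3} \left(-5\right) = \frac{1}{3} \cdot 25 \left(-5\right) = \frac{25}{3} \left(-5\right) = - \frac{125}{3}$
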